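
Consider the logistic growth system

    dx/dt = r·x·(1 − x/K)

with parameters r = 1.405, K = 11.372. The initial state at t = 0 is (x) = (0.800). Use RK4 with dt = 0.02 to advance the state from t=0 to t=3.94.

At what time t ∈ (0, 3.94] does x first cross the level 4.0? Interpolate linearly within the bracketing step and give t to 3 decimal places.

t = 1.402

t=0.000: state=(0.800)
step 1 (dt=0.02): k1=(1.045), k2=(1.058), k3=(1.058), k4=(1.070); state += dt/6·(k1+2k2+2k3+k4)
t=0.020: state=(0.821)
t=0.040: state=(0.843)
t=0.060: state=(0.865)
continuing one RK4 step at a time; state shown every 10 steps (Δt=0.2):
t=0.200: state=(1.036)
t=0.400: state=(1.333)
t=0.600: state=(1.700)
t=0.800: state=(2.148)
t=1.000: state=(2.680)
t=1.200: state=(3.298)
t=1.400: state=(3.992)
next step: t=1.420: state=(4.065) — x has crossed 4.0
linear interpolation between t=1.400 (3.99233) and t=1.420 (4.06543) → t≈1.402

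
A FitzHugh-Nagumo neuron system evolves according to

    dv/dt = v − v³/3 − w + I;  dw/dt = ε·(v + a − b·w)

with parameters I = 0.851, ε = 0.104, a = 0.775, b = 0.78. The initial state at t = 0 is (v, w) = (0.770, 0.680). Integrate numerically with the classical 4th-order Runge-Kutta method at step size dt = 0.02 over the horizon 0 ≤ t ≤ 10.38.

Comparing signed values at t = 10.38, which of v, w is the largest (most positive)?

t=0.000: state=(0.770, 0.680)
step 1 (dt=0.02): k1=(0.789, 0.106), k2=(0.791, 0.106), k3=(0.791, 0.106), k4=(0.793, 0.107); state += dt/6·(k1+2k2+2k3+k4)
t=0.020: state=(0.786, 0.682)
t=0.040: state=(0.802, 0.684)
t=0.060: state=(0.818, 0.686)
continuing one RK4 step at a time; state shown every 25 steps (Δt=0.5):
t=0.500: state=(1.167, 0.742)
t=1.000: state=(1.470, 0.820)
t=1.500: state=(1.614, 0.906)
t=2.000: state=(1.651, 0.993)
t=2.500: state=(1.638, 1.077)
t=3.000: state=(1.604, 1.156)
t=3.500: state=(1.563, 1.231)
t=4.000: state=(1.517, 1.300)
t=4.500: state=(1.468, 1.363)
t=5.000: state=(1.418, 1.422)
t=5.500: state=(1.365, 1.476)
t=6.000: state=(1.310, 1.525)
t=6.500: state=(1.251, 1.569)
t=7.000: state=(1.189, 1.609)
t=7.500: state=(1.122, 1.643)
t=8.000: state=(1.048, 1.672)
t=8.500: state=(0.964, 1.697)
t=9.000: state=(0.865, 1.716)
t=9.500: state=(0.745, 1.728)
t=10.000: state=(0.590, 1.733)
t=10.380: state=(0.433, 1.731)
compare at T: v=0.433, w=1.731

largest component: w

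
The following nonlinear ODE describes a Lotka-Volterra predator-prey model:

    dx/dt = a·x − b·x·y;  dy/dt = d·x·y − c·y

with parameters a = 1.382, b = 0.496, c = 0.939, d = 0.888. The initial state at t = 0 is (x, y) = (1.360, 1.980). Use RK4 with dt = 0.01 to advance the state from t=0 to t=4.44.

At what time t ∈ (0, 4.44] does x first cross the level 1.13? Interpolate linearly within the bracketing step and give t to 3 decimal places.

t=0.000: state=(1.360, 1.980)
step 1 (dt=0.01): k1=(0.544, 0.532), k2=(0.543, 0.537), k3=(0.543, 0.537), k4=(0.542, 0.543); state += dt/6·(k1+2k2+2k3+k4)
t=0.010: state=(1.365, 1.985)
t=0.020: state=(1.371, 1.991)
t=0.030: state=(1.376, 1.996)
continuing one RK4 step at a time; state shown every 20 steps (Δt=0.2):
t=0.200: state=(1.464, 2.109)
t=0.400: state=(1.553, 2.286)
t=0.600: state=(1.615, 2.511)
t=0.800: state=(1.638, 2.780)
t=1.000: state=(1.615, 3.078)
t=1.200: state=(1.546, 3.379)
t=1.400: state=(1.437, 3.652)
t=1.600: state=(1.304, 3.862)
t=1.800: state=(1.164, 3.985)
t=1.850: state=(1.130, 4.001)
next step: t=1.860: state=(1.123, 4.004) — x has crossed 1.13
linear interpolation between t=1.850 (1.13005) and t=1.860 (1.12325) → t≈1.850

t = 1.850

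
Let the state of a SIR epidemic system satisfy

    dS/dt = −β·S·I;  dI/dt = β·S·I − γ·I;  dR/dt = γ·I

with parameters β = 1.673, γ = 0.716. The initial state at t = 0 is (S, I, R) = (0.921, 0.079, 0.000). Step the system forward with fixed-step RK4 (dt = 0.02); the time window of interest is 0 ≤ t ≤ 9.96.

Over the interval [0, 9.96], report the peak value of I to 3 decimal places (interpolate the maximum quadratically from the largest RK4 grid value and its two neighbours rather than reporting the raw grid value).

t=0.000: state=(0.921, 0.079, 0.000)
step 1 (dt=0.02): k1=(-0.122, 0.065, 0.057), k2=(-0.123, 0.066, 0.057), k3=(-0.123, 0.066, 0.057), k4=(-0.123, 0.066, 0.058); state += dt/6·(k1+2k2+2k3+k4)
t=0.020: state=(0.919, 0.080, 0.001)
t=0.040: state=(0.916, 0.082, 0.002)
t=0.060: state=(0.914, 0.083, 0.003)
continuing one RK4 step at a time; state shown every 25 steps (Δt=0.5):
t=0.500: state=(0.849, 0.116, 0.035)
t=1.000: state=(0.757, 0.159, 0.084)
t=1.500: state=(0.651, 0.200, 0.148)
t=2.000: state=(0.543, 0.231, 0.226)
t=2.500: state=(0.445, 0.244, 0.311)
t=3.000: state=(0.363, 0.239, 0.398)
t=3.500: state=(0.300, 0.220, 0.481)
t=4.000: state=(0.252, 0.193, 0.555)
t=4.500: state=(0.217, 0.164, 0.619)
t=5.000: state=(0.191, 0.136, 0.672)
t=5.500: state=(0.173, 0.111, 0.717)
t=6.000: state=(0.159, 0.089, 0.752)
t=6.500: state=(0.149, 0.071, 0.781)
t=7.000: state=(0.141, 0.056, 0.803)
t=7.500: state=(0.135, 0.044, 0.821)
t=8.000: state=(0.131, 0.034, 0.835)
t=8.500: state=(0.128, 0.027, 0.846)
t=9.000: state=(0.125, 0.021, 0.854)
t=9.500: state=(0.123, 0.016, 0.861)
t=9.960: state=(0.122, 0.013, 0.865)
largest grid value and its neighbours: I(2.580)=0.24402, I(2.600)=0.24403, I(2.620)=0.24401
parabola through these three points peaks at t≈2.595 with I≈0.24403

max I = 0.244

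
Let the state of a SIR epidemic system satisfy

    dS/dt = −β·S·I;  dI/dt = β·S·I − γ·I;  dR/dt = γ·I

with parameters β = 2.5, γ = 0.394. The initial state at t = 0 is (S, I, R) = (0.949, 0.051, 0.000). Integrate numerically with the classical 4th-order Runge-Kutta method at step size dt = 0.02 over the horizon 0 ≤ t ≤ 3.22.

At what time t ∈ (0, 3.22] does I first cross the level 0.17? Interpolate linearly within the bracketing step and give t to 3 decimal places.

t = 0.659

t=0.000: state=(0.949, 0.051, 0.000)
step 1 (dt=0.02): k1=(-0.121, 0.101, 0.020), k2=(-0.123, 0.103, 0.020), k3=(-0.123, 0.103, 0.020), k4=(-0.126, 0.105, 0.021); state += dt/6·(k1+2k2+2k3+k4)
t=0.020: state=(0.947, 0.053, 0.000)
t=0.040: state=(0.944, 0.055, 0.001)
t=0.060: state=(0.941, 0.057, 0.001)
continuing one RK4 step at a time; state shown every 10 steps (Δt=0.2):
t=0.200: state=(0.920, 0.075, 0.005)
t=0.400: state=(0.879, 0.109, 0.012)
t=0.600: state=(0.823, 0.154, 0.022)
t=0.640: state=(0.810, 0.165, 0.025)
next step: t=0.660: state=(0.803, 0.170, 0.026) — I has crossed 0.17
linear interpolation between t=0.640 (0.16490) and t=0.660 (0.17034) → t≈0.659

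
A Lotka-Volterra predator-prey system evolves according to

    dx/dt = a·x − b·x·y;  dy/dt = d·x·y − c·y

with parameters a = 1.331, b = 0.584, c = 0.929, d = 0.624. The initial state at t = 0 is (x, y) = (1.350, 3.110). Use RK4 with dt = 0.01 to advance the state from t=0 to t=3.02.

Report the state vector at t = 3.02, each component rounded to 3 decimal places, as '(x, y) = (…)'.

(x, y) = (1.559, 1.598)

t=0.000: state=(1.350, 3.110)
step 1 (dt=0.01): k1=(-0.655, -0.269), k2=(-0.652, -0.276), k3=(-0.652, -0.276), k4=(-0.650, -0.282); state += dt/6·(k1+2k2+2k3+k4)
t=0.010: state=(1.343, 3.107)
t=0.020: state=(1.337, 3.104)
t=0.030: state=(1.331, 3.101)
continuing one RK4 step at a time; state shown every 10 steps (Δt=0.1):
t=0.100: state=(1.287, 3.077)
t=0.200: state=(1.230, 3.033)
t=0.300: state=(1.179, 2.980)
t=0.400: state=(1.134, 2.918)
t=0.500: state=(1.094, 2.851)
t=0.600: state=(1.061, 2.779)
t=0.700: state=(1.032, 2.703)
t=0.800: state=(1.009, 2.625)
t=0.900: state=(0.991, 2.546)
t=1.000: state=(0.978, 2.467)
t=1.100: state=(0.970, 2.389)
t=1.200: state=(0.966, 2.313)
t=1.300: state=(0.966, 2.238)
t=1.400: state=(0.970, 2.167)
t=1.500: state=(0.979, 2.098)
t=1.600: state=(0.991, 2.033)
t=1.700: state=(1.007, 1.972)
t=1.800: state=(1.027, 1.915)
t=1.900: state=(1.051, 1.862)
t=2.000: state=(1.078, 1.813)
t=2.100: state=(1.110, 1.769)
t=2.200: state=(1.144, 1.730)
t=2.300: state=(1.183, 1.695)
t=2.400: state=(1.225, 1.665)
t=2.500: state=(1.271, 1.640)
t=2.600: state=(1.320, 1.620)
t=2.700: state=(1.372, 1.606)
t=2.800: state=(1.428, 1.597)
t=2.900: state=(1.486, 1.594)
t=3.000: state=(1.547, 1.597)
t=3.020: state=(1.559, 1.598)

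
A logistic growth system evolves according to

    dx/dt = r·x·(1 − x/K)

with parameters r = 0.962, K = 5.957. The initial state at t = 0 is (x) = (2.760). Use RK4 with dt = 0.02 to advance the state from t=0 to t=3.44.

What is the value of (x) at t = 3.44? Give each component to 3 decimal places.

(x) = (5.715)

t=0.000: state=(2.760)
step 1 (dt=0.02): k1=(1.425), k2=(1.426), k3=(1.426), k4=(1.427); state += dt/6·(k1+2k2+2k3+k4)
t=0.020: state=(2.789)
t=0.040: state=(2.817)
t=0.060: state=(2.846)
continuing one RK4 step at a time; state shown every 10 steps (Δt=0.2):
t=0.200: state=(3.046)
t=0.400: state=(3.331)
t=0.600: state=(3.609)
t=0.800: state=(3.877)
t=1.000: state=(4.129)
t=1.200: state=(4.364)
t=1.400: state=(4.578)
t=1.600: state=(4.771)
t=1.800: state=(4.943)
t=2.000: state=(5.095)
t=2.200: state=(5.228)
t=2.400: state=(5.342)
t=2.600: state=(5.440)
t=2.800: state=(5.524)
t=3.000: state=(5.595)
t=3.200: state=(5.655)
t=3.400: state=(5.706)
t=3.440: state=(5.715)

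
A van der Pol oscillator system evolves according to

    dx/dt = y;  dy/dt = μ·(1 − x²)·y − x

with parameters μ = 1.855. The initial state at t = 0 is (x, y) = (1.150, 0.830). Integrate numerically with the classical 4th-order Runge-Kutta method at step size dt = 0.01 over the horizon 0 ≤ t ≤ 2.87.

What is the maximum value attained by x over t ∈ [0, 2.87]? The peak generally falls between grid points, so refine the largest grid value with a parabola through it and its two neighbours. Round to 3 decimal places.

max x = 1.345

t=0.000: state=(1.150, 0.830)
step 1 (dt=0.01): k1=(0.830, -1.647), k2=(0.822, -1.660), k3=(0.822, -1.660), k4=(0.813, -1.673); state += dt/6·(k1+2k2+2k3+k4)
t=0.010: state=(1.158, 0.813)
t=0.020: state=(1.166, 0.797)
t=0.030: state=(1.174, 0.779)
continuing one RK4 step at a time; state shown every 10 steps (Δt=0.1):
t=0.100: state=(1.224, 0.655)
t=0.200: state=(1.281, 0.470)
t=0.300: state=(1.319, 0.291)
t=0.400: state=(1.339, 0.129)
t=0.500: state=(1.345, -0.014)
t=0.600: state=(1.337, -0.137)
t=0.700: state=(1.318, -0.243)
t=0.800: state=(1.289, -0.335)
t=0.900: state=(1.251, -0.420)
t=1.000: state=(1.205, -0.499)
t=1.100: state=(1.152, -0.578)
t=1.200: state=(1.090, -0.661)
t=1.300: state=(1.019, -0.752)
t=1.400: state=(0.939, -0.856)
t=1.500: state=(0.847, -0.979)
t=1.600: state=(0.742, -1.131)
t=1.700: state=(0.620, -1.320)
t=1.800: state=(0.476, -1.561)
t=1.900: state=(0.305, -1.868)
t=2.000: state=(0.100, -2.253)
t=2.100: state=(-0.148, -2.708)
t=2.200: state=(-0.442, -3.173)
t=2.300: state=(-0.778, -3.498)
t=2.400: state=(-1.129, -3.455)
t=2.500: state=(-1.452, -2.922)
t=2.600: state=(-1.703, -2.069)
t=2.700: state=(-1.866, -1.227)
t=2.800: state=(-1.955, -0.597)
t=2.870: state=(-1.986, -0.295)
largest grid value and its neighbours: x(0.480)=1.34496, x(0.490)=1.34502, x(0.500)=1.34495
parabola through these three points peaks at t≈0.490 with x≈1.34502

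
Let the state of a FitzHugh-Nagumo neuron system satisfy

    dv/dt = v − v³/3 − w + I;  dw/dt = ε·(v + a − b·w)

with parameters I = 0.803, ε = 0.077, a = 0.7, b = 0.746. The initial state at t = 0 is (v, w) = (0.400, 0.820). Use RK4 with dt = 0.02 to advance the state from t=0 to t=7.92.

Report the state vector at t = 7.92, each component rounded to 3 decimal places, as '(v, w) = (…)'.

t=0.000: state=(0.400, 0.820)
step 1 (dt=0.02): k1=(0.362, 0.038), k2=(0.364, 0.038), k3=(0.364, 0.038), k4=(0.367, 0.038); state += dt/6·(k1+2k2+2k3+k4)
t=0.020: state=(0.407, 0.821)
t=0.040: state=(0.415, 0.822)
t=0.060: state=(0.422, 0.822)
continuing one RK4 step at a time; state shown every 25 steps (Δt=0.5):
t=0.500: state=(0.615, 0.842)
t=1.000: state=(0.890, 0.874)
t=1.500: state=(1.174, 0.915)
t=2.000: state=(1.391, 0.964)
t=2.500: state=(1.508, 1.019)
t=3.000: state=(1.551, 1.075)
t=3.500: state=(1.553, 1.130)
t=4.000: state=(1.534, 1.183)
t=4.500: state=(1.506, 1.234)
t=5.000: state=(1.472, 1.282)
t=5.500: state=(1.436, 1.328)
t=6.000: state=(1.397, 1.370)
t=6.500: state=(1.357, 1.410)
t=7.000: state=(1.314, 1.448)
t=7.500: state=(1.269, 1.482)
t=7.920: state=(1.230, 1.509)

(v, w) = (1.230, 1.509)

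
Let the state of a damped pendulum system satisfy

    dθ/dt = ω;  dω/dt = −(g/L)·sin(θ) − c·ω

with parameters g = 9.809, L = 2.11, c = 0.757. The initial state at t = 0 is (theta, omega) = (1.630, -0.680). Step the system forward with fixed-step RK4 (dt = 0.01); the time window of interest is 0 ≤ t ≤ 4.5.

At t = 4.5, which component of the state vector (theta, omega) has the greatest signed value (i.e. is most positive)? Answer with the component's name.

largest component: omega

t=0.000: state=(1.630, -0.680)
step 1 (dt=0.01): k1=(-0.680, -4.126), k2=(-0.701, -4.111), k3=(-0.701, -4.111), k4=(-0.721, -4.097); state += dt/6·(k1+2k2+2k3+k4)
t=0.010: state=(1.623, -0.721)
t=0.020: state=(1.616, -0.762)
t=0.030: state=(1.608, -0.802)
continuing one RK4 step at a time; state shown every 20 steps (Δt=0.2):
t=0.200: state=(1.415, -1.445)
t=0.400: state=(1.062, -2.055)
t=0.600: state=(0.611, -2.401)
t=0.800: state=(0.127, -2.367)
t=1.000: state=(-0.310, -1.946)
t=1.200: state=(-0.634, -1.270)
t=1.400: state=(-0.812, -0.512)
t=1.600: state=(-0.842, 0.202)
t=1.800: state=(-0.740, 0.792)
t=2.000: state=(-0.537, 1.197)
t=2.200: state=(-0.277, 1.369)
t=2.400: state=(-0.006, 1.294)
t=2.600: state=(0.227, 1.011)
t=2.800: state=(0.389, 0.600)
t=3.000: state=(0.465, 0.152)
t=3.200: state=(0.453, -0.257)
t=3.400: state=(0.368, -0.568)
t=3.600: state=(0.235, -0.745)
t=3.800: state=(0.080, -0.775)
t=4.000: state=(-0.066, -0.669)
t=4.200: state=(-0.181, -0.464)
t=4.400: state=(-0.249, -0.211)
t=4.500: state=(-0.263, -0.082)
compare at T: theta=-0.263, omega=-0.082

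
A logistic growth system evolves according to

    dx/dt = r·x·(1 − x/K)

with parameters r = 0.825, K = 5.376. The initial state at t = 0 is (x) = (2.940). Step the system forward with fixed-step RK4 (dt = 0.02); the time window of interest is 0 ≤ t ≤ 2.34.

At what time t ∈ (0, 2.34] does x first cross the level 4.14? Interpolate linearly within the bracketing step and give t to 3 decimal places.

t = 1.237

t=0.000: state=(2.940)
step 1 (dt=0.02): k1=(1.099), k2=(1.098), k3=(1.098), k4=(1.097); state += dt/6·(k1+2k2+2k3+k4)
t=0.020: state=(2.962)
t=0.040: state=(2.984)
t=0.060: state=(3.006)
continuing one RK4 step at a time; state shown every 5 steps (Δt=0.1):
t=0.100: state=(3.049)
t=0.200: state=(3.158)
t=0.300: state=(3.264)
t=0.400: state=(3.369)
t=0.500: state=(3.472)
t=0.600: state=(3.572)
t=0.700: state=(3.669)
t=0.800: state=(3.764)
t=0.900: state=(3.856)
t=1.000: state=(3.944)
t=1.100: state=(4.029)
t=1.200: state=(4.110)
t=1.220: state=(4.126)
next step: t=1.240: state=(4.142) — x has crossed 4.14
linear interpolation between t=1.220 (4.12637) and t=1.240 (4.14213) → t≈1.237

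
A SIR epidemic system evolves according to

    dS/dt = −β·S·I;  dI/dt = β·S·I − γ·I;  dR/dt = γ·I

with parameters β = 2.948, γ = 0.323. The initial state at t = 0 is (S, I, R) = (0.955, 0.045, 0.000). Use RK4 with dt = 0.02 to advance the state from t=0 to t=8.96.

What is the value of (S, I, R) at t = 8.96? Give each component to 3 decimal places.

t=0.000: state=(0.955, 0.045, 0.000)
step 1 (dt=0.02): k1=(-0.127, 0.112, 0.015), k2=(-0.130, 0.115, 0.015), k3=(-0.130, 0.115, 0.015), k4=(-0.133, 0.118, 0.015); state += dt/6·(k1+2k2+2k3+k4)
t=0.020: state=(0.952, 0.047, 0.000)
t=0.040: state=(0.950, 0.050, 0.001)
t=0.060: state=(0.947, 0.052, 0.001)
continuing one RK4 step at a time; state shown every 25 steps (Δt=0.5):
t=0.500: state=(0.840, 0.146, 0.014)
t=1.000: state=(0.586, 0.361, 0.054)
t=1.500: state=(0.289, 0.580, 0.131)
t=2.000: state=(0.114, 0.653, 0.233)
t=2.500: state=(0.044, 0.619, 0.336)
t=3.000: state=(0.019, 0.550, 0.431)
t=3.500: state=(0.009, 0.477, 0.514)
t=4.000: state=(0.005, 0.410, 0.585)
t=4.500: state=(0.003, 0.351, 0.647)
t=5.000: state=(0.002, 0.299, 0.699)
t=5.500: state=(0.001, 0.255, 0.744)
t=6.000: state=(0.001, 0.217, 0.782)
t=6.500: state=(0.001, 0.185, 0.814)
t=7.000: state=(0.000, 0.158, 0.842)
t=7.500: state=(0.000, 0.134, 0.865)
t=8.000: state=(0.000, 0.114, 0.885)
t=8.500: state=(0.000, 0.097, 0.902)
t=8.960: state=(0.000, 0.084, 0.916)

(S, I, R) = (0.000, 0.084, 0.916)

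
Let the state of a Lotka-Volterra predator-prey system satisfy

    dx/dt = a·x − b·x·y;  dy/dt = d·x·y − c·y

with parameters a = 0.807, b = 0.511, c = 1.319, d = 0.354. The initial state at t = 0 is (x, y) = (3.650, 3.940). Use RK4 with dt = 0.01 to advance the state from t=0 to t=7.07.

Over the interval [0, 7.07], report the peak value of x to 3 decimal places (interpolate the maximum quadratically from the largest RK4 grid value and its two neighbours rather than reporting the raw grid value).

max x = 7.806

t=0.000: state=(3.650, 3.940)
step 1 (dt=0.01): k1=(-4.403, -0.106), k2=(-4.376, -0.137), k3=(-4.375, -0.136), k4=(-4.348, -0.167); state += dt/6·(k1+2k2+2k3+k4)
t=0.010: state=(3.606, 3.939)
t=0.020: state=(3.563, 3.937)
t=0.030: state=(3.520, 3.934)
continuing one RK4 step at a time; state shown every 25 steps (Δt=0.25):
t=0.250: state=(2.724, 3.747)
t=0.500: state=(2.118, 3.331)
t=0.750: state=(1.747, 2.838)
t=1.000: state=(1.534, 2.358)
t=1.250: state=(1.428, 1.932)
t=1.500: state=(1.398, 1.573)
t=1.750: state=(1.426, 1.282)
t=2.000: state=(1.505, 1.049)
t=2.250: state=(1.630, 0.866)
t=2.500: state=(1.802, 0.725)
t=2.750: state=(2.025, 0.617)
t=3.000: state=(2.302, 0.537)
t=3.250: state=(2.640, 0.480)
t=3.500: state=(3.045, 0.444)
t=3.750: state=(3.525, 0.427)
t=4.000: state=(4.085, 0.430)
t=4.250: state=(4.724, 0.456)
t=4.500: state=(5.435, 0.514)
t=4.750: state=(6.190, 0.618)
t=5.000: state=(6.927, 0.794)
t=5.250: state=(7.529, 1.085)
t=5.500: state=(7.805, 1.542)
t=5.750: state=(7.536, 2.197)
t=6.000: state=(6.631, 2.969)
t=6.250: state=(5.309, 3.627)
t=6.500: state=(3.990, 3.931)
t=6.750: state=(2.962, 3.835)
t=7.000: state=(2.269, 3.468)
t=7.070: state=(2.125, 3.339)
largest grid value and its neighbours: x(5.510)=7.80577, x(5.520)=7.80591, x(5.530)=7.80513
parabola through these three points peaks at t≈5.516 with x≈7.80596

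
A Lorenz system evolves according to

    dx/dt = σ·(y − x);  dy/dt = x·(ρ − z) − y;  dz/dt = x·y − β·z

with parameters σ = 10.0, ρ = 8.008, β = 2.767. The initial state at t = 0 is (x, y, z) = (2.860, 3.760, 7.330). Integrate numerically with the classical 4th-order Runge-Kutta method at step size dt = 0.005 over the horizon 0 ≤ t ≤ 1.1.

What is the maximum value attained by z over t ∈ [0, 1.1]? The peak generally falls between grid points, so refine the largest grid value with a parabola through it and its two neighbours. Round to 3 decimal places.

t=0.000: state=(2.860, 3.760, 7.330)
step 1 (dt=0.005): k1=(9.000, -1.821, -9.529), k2=(8.729, -1.732, -9.391), k3=(8.738, -1.734, -9.394), k4=(8.476, -1.646, -9.259); state += dt/6·(k1+2k2+2k3+k4)
t=0.005: state=(2.904, 3.751, 7.283)
t=0.010: state=(2.945, 3.744, 7.237)
t=0.015: state=(2.984, 3.737, 7.193)
continuing one RK4 step at a time; state shown every 10 steps (Δt=0.05):
t=0.050: state=(3.201, 3.711, 6.914)
t=0.100: state=(3.404, 3.734, 6.596)
t=0.150: state=(3.549, 3.813, 6.356)
t=0.200: state=(3.678, 3.934, 6.189)
t=0.250: state=(3.810, 4.085, 6.090)
t=0.300: state=(3.953, 4.252, 6.059)
t=0.350: state=(4.108, 4.426, 6.094)
t=0.400: state=(4.269, 4.592, 6.189)
t=0.450: state=(4.428, 4.739, 6.338)
t=0.500: state=(4.576, 4.854, 6.529)
t=0.550: state=(4.702, 4.927, 6.747)
t=0.600: state=(4.798, 4.953, 6.973)
t=0.650: state=(4.855, 4.929, 7.187)
t=0.700: state=(4.871, 4.861, 7.372)
t=0.750: state=(4.846, 4.757, 7.511)
t=0.800: state=(4.784, 4.630, 7.596)
t=0.850: state=(4.695, 4.495, 7.625)
t=0.900: state=(4.588, 4.365, 7.599)
t=0.950: state=(4.475, 4.249, 7.528)
t=1.000: state=(4.366, 4.157, 7.422)
t=1.050: state=(4.268, 4.091, 7.293)
t=1.100: state=(4.190, 4.053, 7.154)
largest grid value and its neighbours: z(0.845)=7.62439, z(0.850)=7.62470, z(0.855)=7.62447
parabola through these three points peaks at t≈0.850 with z≈7.62470

max z = 7.625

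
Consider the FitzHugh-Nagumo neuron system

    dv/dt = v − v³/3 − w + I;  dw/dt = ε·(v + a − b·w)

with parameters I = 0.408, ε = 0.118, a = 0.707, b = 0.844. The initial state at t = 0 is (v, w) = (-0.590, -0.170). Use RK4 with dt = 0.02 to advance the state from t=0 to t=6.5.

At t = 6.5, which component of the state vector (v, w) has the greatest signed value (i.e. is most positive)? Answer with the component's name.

largest component: v

t=0.000: state=(-0.590, -0.170)
step 1 (dt=0.02): k1=(0.056, 0.031), k2=(0.057, 0.031), k3=(0.057, 0.031), k4=(0.057, 0.031); state += dt/6·(k1+2k2+2k3+k4)
t=0.020: state=(-0.589, -0.169)
t=0.040: state=(-0.588, -0.169)
t=0.060: state=(-0.587, -0.168)
continuing one RK4 step at a time; state shown every 25 steps (Δt=0.5):
t=0.500: state=(-0.561, -0.154)
t=1.000: state=(-0.530, -0.137)
t=1.500: state=(-0.495, -0.120)
t=2.000: state=(-0.456, -0.100)
t=2.500: state=(-0.411, -0.080)
t=3.000: state=(-0.355, -0.057)
t=3.500: state=(-0.283, -0.032)
t=4.000: state=(-0.186, -0.004)
t=4.500: state=(-0.048, 0.030)
t=5.000: state=(0.154, 0.072)
t=5.500: state=(0.450, 0.126)
t=6.000: state=(0.846, 0.198)
t=6.500: state=(1.253, 0.290)
compare at T: v=1.253, w=0.290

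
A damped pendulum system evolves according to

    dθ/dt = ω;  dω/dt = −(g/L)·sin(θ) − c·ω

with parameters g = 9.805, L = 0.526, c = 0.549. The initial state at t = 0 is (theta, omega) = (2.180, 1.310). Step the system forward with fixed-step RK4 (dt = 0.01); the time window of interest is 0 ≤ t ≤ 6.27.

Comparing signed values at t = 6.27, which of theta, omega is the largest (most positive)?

largest component: omega

t=0.000: state=(2.180, 1.310)
step 1 (dt=0.01): k1=(1.310, -16.006), k2=(1.230, -15.892), k3=(1.231, -15.897), k4=(1.151, -15.787); state += dt/6·(k1+2k2+2k3+k4)
t=0.010: state=(2.192, 1.151)
t=0.020: state=(2.203, 0.994)
t=0.030: state=(2.212, 0.839)
continuing one RK4 step at a time; state shown every 25 steps (Δt=0.25):
t=0.250: state=(2.039, -2.412)
t=0.500: state=(0.944, -6.237)
t=0.750: state=(-0.708, -5.775)
t=1.000: state=(-1.574, -1.029)
t=1.250: state=(-1.259, 3.425)
t=1.500: state=(-0.039, 5.558)
t=1.750: state=(1.055, 2.556)
t=2.000: state=(1.139, -1.810)
t=2.250: state=(0.284, -4.481)
t=2.500: state=(-0.717, -2.816)
t=2.750: state=(-0.948, 0.988)
t=3.000: state=(-0.324, 3.565)
t=3.250: state=(0.520, 2.560)
t=3.500: state=(0.773, -0.620)
t=3.750: state=(0.289, -2.877)
t=4.000: state=(-0.406, -2.156)
t=4.250: state=(-0.626, 0.482)
t=4.500: state=(-0.231, 2.354)
t=4.750: state=(0.335, 1.745)
t=5.000: state=(0.506, -0.445)
t=5.250: state=(0.172, -1.943)
t=5.500: state=(-0.286, -1.374)
t=5.750: state=(-0.408, 0.443)
t=6.000: state=(-0.121, 1.609)
t=6.250: state=(0.247, 1.059)
t=6.270: state=(0.267, 0.953)
compare at T: theta=0.267, omega=0.953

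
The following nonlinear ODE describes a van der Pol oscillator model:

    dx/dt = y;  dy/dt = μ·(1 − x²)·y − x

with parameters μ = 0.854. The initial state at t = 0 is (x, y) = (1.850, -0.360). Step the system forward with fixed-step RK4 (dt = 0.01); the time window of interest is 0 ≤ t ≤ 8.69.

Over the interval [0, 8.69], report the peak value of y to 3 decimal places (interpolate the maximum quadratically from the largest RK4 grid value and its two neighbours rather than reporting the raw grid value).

t=0.000: state=(1.850, -0.360)
step 1 (dt=0.01): k1=(-0.360, -1.105), k2=(-0.366, -1.094), k3=(-0.365, -1.094), k4=(-0.371, -1.083); state += dt/6·(k1+2k2+2k3+k4)
t=0.010: state=(1.846, -0.371)
t=0.020: state=(1.843, -0.382)
t=0.030: state=(1.839, -0.392)
continuing one RK4 step at a time; state shown every 50 steps (Δt=0.5):
t=0.500: state=(1.563, -0.751)
t=1.000: state=(1.103, -1.112)
t=1.500: state=(0.407, -1.735)
t=2.000: state=(-0.672, -2.501)
t=2.500: state=(-1.745, -1.362)
t=3.000: state=(-1.994, 0.136)
t=3.500: state=(-1.783, 0.627)
t=4.000: state=(-1.397, 0.920)
t=4.500: state=(-0.839, 1.357)
t=5.000: state=(0.022, 2.144)
t=5.500: state=(1.230, 2.339)
t=6.000: state=(1.959, 0.514)
t=6.500: state=(1.935, -0.421)
t=7.000: state=(1.633, -0.755)
t=7.500: state=(1.180, -1.080)
t=8.000: state=(0.511, -1.656)
t=8.500: state=(-0.530, -2.478)
t=8.690: state=(-1.009, -2.491)
largest grid value and its neighbours: y(5.310)=2.53187, y(5.320)=2.53288, y(5.330)=2.53278
parabola through these three points peaks at t≈5.324 with y≈2.53298

max y = 2.533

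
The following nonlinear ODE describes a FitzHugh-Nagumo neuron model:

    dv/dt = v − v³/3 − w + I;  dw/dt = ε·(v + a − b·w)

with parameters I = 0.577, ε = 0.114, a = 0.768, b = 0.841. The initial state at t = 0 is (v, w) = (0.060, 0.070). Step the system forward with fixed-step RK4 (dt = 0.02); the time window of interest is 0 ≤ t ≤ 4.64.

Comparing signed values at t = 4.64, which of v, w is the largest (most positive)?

t=0.000: state=(0.060, 0.070)
step 1 (dt=0.02): k1=(0.567, 0.088), k2=(0.572, 0.088), k3=(0.572, 0.088), k4=(0.577, 0.089); state += dt/6·(k1+2k2+2k3+k4)
t=0.020: state=(0.071, 0.072)
t=0.040: state=(0.083, 0.074)
t=0.060: state=(0.095, 0.075)
continuing one RK4 step at a time; state shown every 10 steps (Δt=0.2):
t=0.200: state=(0.183, 0.089)
t=0.400: state=(0.329, 0.110)
t=0.600: state=(0.497, 0.135)
t=0.800: state=(0.687, 0.163)
t=1.000: state=(0.891, 0.195)
t=1.200: state=(1.096, 0.231)
t=1.400: state=(1.286, 0.271)
t=1.600: state=(1.445, 0.314)
t=1.800: state=(1.566, 0.359)
t=2.000: state=(1.648, 0.406)
t=2.200: state=(1.699, 0.454)
t=2.400: state=(1.726, 0.501)
t=2.600: state=(1.736, 0.548)
t=2.800: state=(1.736, 0.594)
t=3.000: state=(1.728, 0.639)
t=3.200: state=(1.715, 0.684)
t=3.400: state=(1.699, 0.726)
t=3.600: state=(1.681, 0.768)
t=3.800: state=(1.662, 0.809)
t=4.000: state=(1.641, 0.848)
t=4.200: state=(1.620, 0.886)
t=4.400: state=(1.599, 0.923)
t=4.600: state=(1.577, 0.959)
t=4.640: state=(1.572, 0.966)
compare at T: v=1.572, w=0.966

largest component: v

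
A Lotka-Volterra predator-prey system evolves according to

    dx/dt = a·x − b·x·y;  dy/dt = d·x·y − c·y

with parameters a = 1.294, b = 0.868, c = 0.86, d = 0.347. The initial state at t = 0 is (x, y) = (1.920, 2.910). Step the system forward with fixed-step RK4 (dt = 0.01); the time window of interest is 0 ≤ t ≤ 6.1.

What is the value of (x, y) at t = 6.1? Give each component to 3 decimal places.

(x, y) = (2.599, 2.968)

t=0.000: state=(1.920, 2.910)
step 1 (dt=0.01): k1=(-2.365, -0.564), k2=(-2.346, -0.575), k3=(-2.346, -0.575), k4=(-2.327, -0.586); state += dt/6·(k1+2k2+2k3+k4)
t=0.010: state=(1.897, 2.904)
t=0.020: state=(1.873, 2.898)
t=0.030: state=(1.851, 2.892)
continuing one RK4 step at a time; state shown every 20 steps (Δt=0.2):
t=0.200: state=(1.519, 2.758)
t=0.400: state=(1.240, 2.554)
t=0.600: state=(1.051, 2.328)
t=0.800: state=(0.928, 2.099)
t=1.000: state=(0.851, 1.879)
t=1.200: state=(0.810, 1.676)
t=1.400: state=(0.797, 1.491)
t=1.600: state=(0.809, 1.328)
t=1.800: state=(0.843, 1.184)
t=2.000: state=(0.899, 1.058)
t=2.200: state=(0.978, 0.951)
t=2.400: state=(1.083, 0.860)
t=2.600: state=(1.216, 0.784)
t=2.800: state=(1.383, 0.722)
t=3.000: state=(1.587, 0.674)
t=3.200: state=(1.835, 0.639)
t=3.400: state=(2.132, 0.617)
t=3.600: state=(2.483, 0.610)
t=3.800: state=(2.892, 0.618)
t=4.000: state=(3.358, 0.647)
t=4.200: state=(3.871, 0.699)
t=4.400: state=(4.411, 0.785)
t=4.600: state=(4.934, 0.914)
t=4.800: state=(5.370, 1.102)
t=5.000: state=(5.624, 1.360)
t=5.200: state=(5.595, 1.694)
t=5.400: state=(5.226, 2.080)
t=5.600: state=(4.561, 2.463)
t=5.800: state=(3.746, 2.767)
t=6.000: state=(2.951, 2.938)
t=6.100: state=(2.599, 2.968)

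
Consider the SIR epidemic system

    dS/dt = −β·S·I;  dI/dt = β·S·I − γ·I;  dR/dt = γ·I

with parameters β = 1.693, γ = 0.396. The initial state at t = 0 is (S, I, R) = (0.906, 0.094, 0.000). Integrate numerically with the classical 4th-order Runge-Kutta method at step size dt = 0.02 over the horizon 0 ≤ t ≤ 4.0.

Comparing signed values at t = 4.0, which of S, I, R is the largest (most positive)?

t=0.000: state=(0.906, 0.094, 0.000)
step 1 (dt=0.02): k1=(-0.144, 0.107, 0.037), k2=(-0.146, 0.108, 0.038), k3=(-0.146, 0.108, 0.038), k4=(-0.147, 0.109, 0.038); state += dt/6·(k1+2k2+2k3+k4)
t=0.020: state=(0.903, 0.096, 0.001)
t=0.040: state=(0.900, 0.098, 0.002)
t=0.060: state=(0.897, 0.101, 0.002)
continuing one RK4 step at a time; state shown every 10 steps (Δt=0.2):
t=0.200: state=(0.874, 0.117, 0.008)
t=0.400: state=(0.836, 0.145, 0.019)
t=0.600: state=(0.792, 0.176, 0.031)
t=0.800: state=(0.742, 0.211, 0.047)
t=1.000: state=(0.686, 0.249, 0.065)
t=1.200: state=(0.627, 0.287, 0.086)
t=1.400: state=(0.565, 0.324, 0.110)
t=1.600: state=(0.503, 0.359, 0.137)
t=1.800: state=(0.443, 0.389, 0.167)
t=2.000: state=(0.387, 0.414, 0.199)
t=2.200: state=(0.335, 0.432, 0.233)
t=2.400: state=(0.289, 0.444, 0.267)
t=2.600: state=(0.248, 0.449, 0.303)
t=2.800: state=(0.213, 0.448, 0.338)
t=3.000: state=(0.183, 0.443, 0.374)
t=3.200: state=(0.158, 0.434, 0.408)
t=3.400: state=(0.137, 0.421, 0.442)
t=3.600: state=(0.119, 0.406, 0.475)
t=3.800: state=(0.104, 0.390, 0.506)
t=4.000: state=(0.091, 0.372, 0.537)
compare at T: S=0.091, I=0.372, R=0.537

largest component: R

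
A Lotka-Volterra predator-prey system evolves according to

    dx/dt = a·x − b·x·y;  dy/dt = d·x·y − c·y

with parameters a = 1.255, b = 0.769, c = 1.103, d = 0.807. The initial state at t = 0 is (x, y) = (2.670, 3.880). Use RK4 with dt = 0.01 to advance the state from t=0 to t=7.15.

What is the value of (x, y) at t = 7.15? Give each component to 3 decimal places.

(x, y) = (0.367, 3.067)

t=0.000: state=(2.670, 3.880)
step 1 (dt=0.01): k1=(-4.616, 4.081), k2=(-4.617, 4.029), k3=(-4.617, 4.029), k4=(-4.617, 3.977); state += dt/6·(k1+2k2+2k3+k4)
t=0.010: state=(2.624, 3.920)
t=0.020: state=(2.578, 3.960)
t=0.030: state=(2.532, 3.998)
continuing one RK4 step at a time; state shown every 25 steps (Δt=0.25):
t=0.250: state=(1.609, 4.514)
t=0.500: state=(0.926, 4.395)
t=0.750: state=(0.571, 3.864)
t=1.000: state=(0.395, 3.226)
t=1.250: state=(0.309, 2.626)
t=1.500: state=(0.268, 2.111)
t=1.750: state=(0.255, 1.689)
t=2.000: state=(0.261, 1.350)
t=2.250: state=(0.283, 1.082)
t=2.500: state=(0.321, 0.873)
t=2.750: state=(0.378, 0.711)
t=3.000: state=(0.457, 0.586)
t=3.250: state=(0.564, 0.493)
t=3.500: state=(0.707, 0.425)
t=3.750: state=(0.895, 0.379)
t=4.000: state=(1.143, 0.353)
t=4.250: state=(1.462, 0.348)
t=4.500: state=(1.869, 0.369)
t=4.750: state=(2.371, 0.429)
t=5.000: state=(2.956, 0.556)
t=5.250: state=(3.556, 0.815)
t=5.500: state=(3.981, 1.330)
t=5.750: state=(3.886, 2.260)
t=6.000: state=(3.062, 3.494)
t=6.250: state=(1.942, 4.388)
t=6.500: state=(1.117, 4.503)
t=6.750: state=(0.667, 4.071)
t=7.000: state=(0.443, 3.447)
t=7.150: state=(0.367, 3.067)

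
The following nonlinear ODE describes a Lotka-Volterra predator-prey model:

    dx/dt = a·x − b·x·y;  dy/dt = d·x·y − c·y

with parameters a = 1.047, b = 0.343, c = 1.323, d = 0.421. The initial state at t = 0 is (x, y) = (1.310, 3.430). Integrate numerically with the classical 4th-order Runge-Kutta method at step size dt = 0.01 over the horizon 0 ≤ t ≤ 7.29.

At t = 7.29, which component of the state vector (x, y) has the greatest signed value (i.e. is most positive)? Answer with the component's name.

largest component: x

t=0.000: state=(1.310, 3.430)
step 1 (dt=0.01): k1=(-0.170, -2.646), k2=(-0.164, -2.637), k3=(-0.164, -2.637), k4=(-0.158, -2.628); state += dt/6·(k1+2k2+2k3+k4)
t=0.010: state=(1.308, 3.404)
t=0.020: state=(1.307, 3.377)
t=0.030: state=(1.305, 3.351)
continuing one RK4 step at a time; state shown every 25 steps (Δt=0.25):
t=0.250: state=(1.303, 2.826)
t=0.500: state=(1.358, 2.334)
t=0.750: state=(1.469, 1.944)
t=1.000: state=(1.638, 1.644)
t=1.250: state=(1.867, 1.419)
t=1.500: state=(2.163, 1.260)
t=1.750: state=(2.534, 1.158)
t=2.000: state=(2.988, 1.112)
t=2.250: state=(3.529, 1.124)
t=2.500: state=(4.151, 1.209)
t=2.750: state=(4.828, 1.393)
t=3.000: state=(5.494, 1.724)
t=3.250: state=(6.025, 2.275)
t=3.500: state=(6.224, 3.126)
t=3.750: state=(5.898, 4.272)
t=4.000: state=(5.040, 5.478)
t=4.250: state=(3.933, 6.313)
t=4.500: state=(2.936, 6.497)
t=4.750: state=(2.215, 6.105)
t=5.000: state=(1.755, 5.394)
t=5.250: state=(1.486, 4.590)
t=5.500: state=(1.347, 3.824)
t=5.750: state=(1.299, 3.155)
t=6.000: state=(1.319, 2.600)
t=6.250: state=(1.399, 2.154)
t=6.500: state=(1.535, 1.805)
t=6.750: state=(1.729, 1.539)
t=7.000: state=(1.986, 1.343)
t=7.250: state=(2.313, 1.209)
t=7.290: state=(2.373, 1.193)
compare at T: x=2.373, y=1.193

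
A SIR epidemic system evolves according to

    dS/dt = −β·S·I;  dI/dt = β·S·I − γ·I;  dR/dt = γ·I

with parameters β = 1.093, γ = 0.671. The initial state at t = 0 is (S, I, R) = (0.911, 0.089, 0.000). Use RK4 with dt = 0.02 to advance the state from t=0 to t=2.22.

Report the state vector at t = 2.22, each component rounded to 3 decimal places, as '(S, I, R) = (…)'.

(S, I, R) = (0.684, 0.140, 0.176)

t=0.000: state=(0.911, 0.089, 0.000)
step 1 (dt=0.02): k1=(-0.089, 0.029, 0.060), k2=(-0.089, 0.029, 0.060), k3=(-0.089, 0.029, 0.060), k4=(-0.089, 0.029, 0.060); state += dt/6·(k1+2k2+2k3+k4)
t=0.020: state=(0.909, 0.090, 0.001)
t=0.040: state=(0.907, 0.090, 0.002)
t=0.060: state=(0.906, 0.091, 0.004)
continuing one RK4 step at a time; state shown every 5 steps (Δt=0.1):
t=0.100: state=(0.902, 0.092, 0.006)
t=0.200: state=(0.893, 0.095, 0.012)
t=0.300: state=(0.884, 0.098, 0.019)
t=0.400: state=(0.874, 0.101, 0.025)
t=0.500: state=(0.864, 0.103, 0.032)
t=0.600: state=(0.854, 0.106, 0.039)
t=0.700: state=(0.845, 0.109, 0.047)
t=0.800: state=(0.834, 0.112, 0.054)
t=0.900: state=(0.824, 0.114, 0.062)
t=1.000: state=(0.814, 0.117, 0.069)
t=1.100: state=(0.803, 0.119, 0.077)
t=1.200: state=(0.793, 0.122, 0.085)
t=1.300: state=(0.782, 0.124, 0.094)
t=1.400: state=(0.772, 0.126, 0.102)
t=1.500: state=(0.761, 0.129, 0.111)
t=1.600: state=(0.750, 0.131, 0.119)
t=1.700: state=(0.739, 0.132, 0.128)
t=1.800: state=(0.729, 0.134, 0.137)
t=1.900: state=(0.718, 0.136, 0.146)
t=2.000: state=(0.707, 0.137, 0.155)
t=2.100: state=(0.697, 0.139, 0.164)
t=2.200: state=(0.686, 0.140, 0.174)
t=2.220: state=(0.684, 0.140, 0.176)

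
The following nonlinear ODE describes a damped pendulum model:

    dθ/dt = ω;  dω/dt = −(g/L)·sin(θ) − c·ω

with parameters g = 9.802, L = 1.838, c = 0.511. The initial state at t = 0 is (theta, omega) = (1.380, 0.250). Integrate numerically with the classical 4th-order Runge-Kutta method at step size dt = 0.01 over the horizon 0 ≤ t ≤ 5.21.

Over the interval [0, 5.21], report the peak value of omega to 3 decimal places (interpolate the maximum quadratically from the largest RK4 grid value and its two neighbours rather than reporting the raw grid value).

t=0.000: state=(1.380, 0.250)
step 1 (dt=0.01): k1=(0.250, -5.364), k2=(0.223, -5.352), k3=(0.223, -5.351), k4=(0.196, -5.339); state += dt/6·(k1+2k2+2k3+k4)
t=0.010: state=(1.382, 0.196)
t=0.020: state=(1.384, 0.143)
t=0.030: state=(1.385, 0.090)
continuing one RK4 step at a time; state shown every 20 steps (Δt=0.2):
t=0.200: state=(1.326, -0.768)
t=0.400: state=(1.082, -1.642)
t=0.600: state=(0.686, -2.266)
t=0.800: state=(0.204, -2.477)
t=1.000: state=(-0.271, -2.194)
t=1.200: state=(-0.648, -1.521)
t=1.400: state=(-0.868, -0.666)
t=1.600: state=(-0.914, 0.196)
t=1.800: state=(-0.796, 0.949)
t=2.000: state=(-0.548, 1.492)
t=2.200: state=(-0.220, 1.726)
t=2.400: state=(0.119, 1.605)
t=2.600: state=(0.401, 1.180)
t=2.800: state=(0.579, 0.578)
t=3.000: state=(0.630, -0.064)
t=3.200: state=(0.558, -0.632)
t=3.400: state=(0.388, -1.037)
t=3.600: state=(0.159, -1.211)
t=3.800: state=(-0.079, -1.130)
t=4.000: state=(-0.278, -0.834)
t=4.200: state=(-0.404, -0.406)
t=4.400: state=(-0.439, 0.056)
t=4.600: state=(-0.385, 0.462)
t=4.800: state=(-0.262, 0.743)
t=5.000: state=(-0.100, 0.853)
t=5.200: state=(0.067, 0.784)
t=5.210: state=(0.075, 0.777)
largest grid value and its neighbours: omega(2.220)=1.73023, omega(2.230)=1.73077, omega(2.240)=1.73040
parabola through these three points peaks at t≈2.231 with omega≈1.73077

max omega = 1.731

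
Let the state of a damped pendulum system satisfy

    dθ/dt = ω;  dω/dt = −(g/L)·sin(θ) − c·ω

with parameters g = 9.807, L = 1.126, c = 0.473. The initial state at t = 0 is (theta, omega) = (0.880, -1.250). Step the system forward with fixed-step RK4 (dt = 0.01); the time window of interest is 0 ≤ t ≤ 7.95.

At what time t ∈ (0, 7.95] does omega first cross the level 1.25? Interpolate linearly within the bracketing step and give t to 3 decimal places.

t = 1.176

t=0.000: state=(0.880, -1.250)
step 1 (dt=0.01): k1=(-1.250, -6.122), k2=(-1.281, -6.072), k3=(-1.280, -6.072), k4=(-1.311, -6.021); state += dt/6·(k1+2k2+2k3+k4)
t=0.010: state=(0.867, -1.311)
t=0.020: state=(0.854, -1.370)
t=0.030: state=(0.840, -1.429)
continuing one RK4 step at a time; state shown every 50 steps (Δt=0.5):
t=0.500: state=(-0.201, -2.294)
t=1.000: state=(-0.746, 0.347)
t=1.170: state=(-0.610, 1.224)
next step: t=1.180: state=(-0.597, 1.268) — omega has crossed 1.25
linear interpolation between t=1.170 (1.22426) and t=1.180 (1.26778) → t≈1.176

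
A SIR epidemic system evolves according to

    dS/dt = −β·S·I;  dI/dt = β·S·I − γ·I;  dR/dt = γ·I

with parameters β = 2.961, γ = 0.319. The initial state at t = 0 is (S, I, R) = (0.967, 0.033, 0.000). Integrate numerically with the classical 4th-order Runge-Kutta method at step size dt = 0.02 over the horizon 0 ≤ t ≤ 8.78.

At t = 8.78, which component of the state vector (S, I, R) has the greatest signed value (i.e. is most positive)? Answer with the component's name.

t=0.000: state=(0.967, 0.033, 0.000)
step 1 (dt=0.02): k1=(-0.094, 0.084, 0.011), k2=(-0.097, 0.086, 0.011), k3=(-0.097, 0.086, 0.011), k4=(-0.099, 0.088, 0.011); state += dt/6·(k1+2k2+2k3+k4)
t=0.020: state=(0.965, 0.035, 0.000)
t=0.040: state=(0.963, 0.037, 0.000)
t=0.060: state=(0.961, 0.038, 0.001)
continuing one RK4 step at a time; state shown every 25 steps (Δt=0.5):
t=0.500: state=(0.878, 0.112, 0.010)
t=1.000: state=(0.656, 0.302, 0.042)
t=1.500: state=(0.349, 0.541, 0.110)
t=2.000: state=(0.142, 0.651, 0.207)
t=2.500: state=(0.054, 0.635, 0.311)
t=3.000: state=(0.022, 0.571, 0.407)
t=3.500: state=(0.010, 0.498, 0.492)
t=4.000: state=(0.005, 0.429, 0.566)
t=4.500: state=(0.003, 0.368, 0.630)
t=5.000: state=(0.002, 0.314, 0.684)
t=5.500: state=(0.001, 0.269, 0.730)
t=6.000: state=(0.001, 0.229, 0.770)
t=6.500: state=(0.001, 0.196, 0.804)
t=7.000: state=(0.000, 0.167, 0.833)
t=7.500: state=(0.000, 0.142, 0.857)
t=8.000: state=(0.000, 0.122, 0.878)
t=8.500: state=(0.000, 0.104, 0.896)
t=8.780: state=(0.000, 0.095, 0.905)
compare at T: S=0.000, I=0.095, R=0.905

largest component: R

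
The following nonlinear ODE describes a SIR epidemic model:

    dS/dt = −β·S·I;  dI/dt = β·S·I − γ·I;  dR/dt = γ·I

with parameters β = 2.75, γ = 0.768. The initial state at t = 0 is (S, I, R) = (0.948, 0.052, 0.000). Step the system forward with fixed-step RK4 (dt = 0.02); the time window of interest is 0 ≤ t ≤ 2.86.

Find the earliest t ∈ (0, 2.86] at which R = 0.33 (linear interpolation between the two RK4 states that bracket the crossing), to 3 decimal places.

t = 1.913

t=0.000: state=(0.948, 0.052, 0.000)
step 1 (dt=0.02): k1=(-0.136, 0.096, 0.040), k2=(-0.138, 0.097, 0.041), k3=(-0.138, 0.097, 0.041), k4=(-0.140, 0.099, 0.041); state += dt/6·(k1+2k2+2k3+k4)
t=0.020: state=(0.945, 0.054, 0.001)
t=0.040: state=(0.942, 0.056, 0.002)
t=0.060: state=(0.939, 0.058, 0.003)
continuing one RK4 step at a time; state shown every 5 steps (Δt=0.1):
t=0.100: state=(0.933, 0.062, 0.004)
t=0.200: state=(0.916, 0.074, 0.010)
t=0.300: state=(0.896, 0.089, 0.016)
t=0.400: state=(0.872, 0.105, 0.023)
t=0.500: state=(0.845, 0.123, 0.032)
t=0.600: state=(0.815, 0.143, 0.042)
t=0.700: state=(0.782, 0.165, 0.054)
t=0.800: state=(0.745, 0.188, 0.067)
t=0.900: state=(0.705, 0.212, 0.083)
t=1.000: state=(0.662, 0.237, 0.100)
t=1.100: state=(0.618, 0.262, 0.119)
t=1.200: state=(0.573, 0.286, 0.140)
t=1.300: state=(0.528, 0.308, 0.163)
t=1.400: state=(0.484, 0.328, 0.188)
t=1.500: state=(0.441, 0.345, 0.214)
t=1.600: state=(0.401, 0.359, 0.241)
t=1.700: state=(0.362, 0.369, 0.269)
t=1.800: state=(0.327, 0.376, 0.297)
t=1.900: state=(0.295, 0.379, 0.326)
next step: t=1.920: state=(0.289, 0.379, 0.332) — R has crossed 0.33
linear interpolation between t=1.900 (0.32622) and t=1.920 (0.33205) → t≈1.913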